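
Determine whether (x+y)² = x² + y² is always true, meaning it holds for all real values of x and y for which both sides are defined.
Claim: (x+y)² = x² + y².
Test a specific point where both sides are defined: x = 5, y = -1.
LHS = (x+y)² ≈ 16.0000
RHS = x² + y² ≈ 26.0000
Since 16.0000 ≠ 26.0000, the equation fails at this point, so it cannot hold for all real values of x and y for which both sides are defined.
The correct expansion is (x+y)² = x² + 2xy + y²; the cross term 2xy is missing.

Conclusion: No, this is NOT an identity.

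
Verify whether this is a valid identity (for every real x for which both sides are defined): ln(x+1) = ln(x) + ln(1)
Claim: ln(x+1) = ln(x) + ln(1).
Test a specific point where both sides are defined: x = 3.
LHS = ln(x+1) ≈ 1.3863
RHS = ln(x) + ln(1) ≈ 1.0986
Since 1.3863 ≠ 1.0986, the equation fails at this point, so it cannot hold for every real x for which both sides are defined.
ln(1) = 0, so the right side is just ln(x), which differs from ln(x+1).

Conclusion: No, this is NOT an identity.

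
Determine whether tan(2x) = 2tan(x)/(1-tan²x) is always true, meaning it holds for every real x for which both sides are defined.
Claim: tan(2x) = 2tan(x)/(1-tan²x).
Reasoning: tan(2x) = sin(2x)/cos(2x) = 2sin(x)cos(x) / (cos²x - sin²x). Divide numerator and denominator by cos²x: 2tan(x) / (1 - tan²x).
So the two sides agree for every real x for which both sides are defined.

Conclusion: Yes, this is an identity.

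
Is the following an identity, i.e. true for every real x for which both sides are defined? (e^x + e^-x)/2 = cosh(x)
Claim: (e^x + e^-x)/2 = cosh(x).
Reasoning: This is exactly the definition of the hyperbolic cosine: cosh(x) := (e^x + e^-x)/2.
So the two sides agree for every real x for which both sides are defined.

Conclusion: Yes, this is an identity.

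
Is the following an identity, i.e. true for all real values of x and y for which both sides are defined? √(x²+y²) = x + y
No, this is NOT an identity.

Claim: √(x²+y²) = x + y.
Test a specific point where both sides are defined: x = 1, y = 3/2.
LHS = √(x²+y²) ≈ 1.8028
RHS = x + y ≈ 2.5000
Since 1.8028 ≠ 2.5000, the equation fails at this point, so it cannot hold for all real values of x and y for which both sides are defined.
(x+y)² = x² + 2xy + y², not x² + y², so the square root does not split this way.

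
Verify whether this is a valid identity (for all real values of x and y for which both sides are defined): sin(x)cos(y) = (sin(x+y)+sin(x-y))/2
Yes, this is an identity.

Claim: sin(x)cos(y) = (sin(x+y)+sin(x-y))/2.
Reasoning: sin(x+y) = sin(x)cos(y) + cos(x)sin(y) and sin(x-y) = sin(x)cos(y) - cos(x)sin(y). Adding, sin(x+y) + sin(x-y) = 2sin(x)cos(y); divide by 2.
So the two sides agree for all real values of x and y for which both sides are defined.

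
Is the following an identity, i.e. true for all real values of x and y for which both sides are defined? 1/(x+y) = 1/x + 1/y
No, this is NOT an identity.

Claim: 1/(x+y) = 1/x + 1/y.
Test a specific point where both sides are defined: x = -1, y = -3.
LHS = 1/(x+y) ≈ -0.2500
RHS = 1/x + 1/y ≈ -1.3333
Since -0.2500 ≠ -1.3333, the equation fails at this point, so it cannot hold for all real values of x and y for which both sides are defined.
1/x + 1/y = (x+y)/(xy), which is not 1/(x+y).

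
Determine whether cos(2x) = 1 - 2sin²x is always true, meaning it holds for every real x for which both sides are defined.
Yes, this is an identity.

Claim: cos(2x) = 1 - 2sin²x.
Reasoning: cos(2x) = cos²x - sin²x. Replace cos²x by 1 - sin²x: (1 - sin²x) - sin²x = 1 - 2sin²x.
So the two sides agree for every real x for which both sides are defined.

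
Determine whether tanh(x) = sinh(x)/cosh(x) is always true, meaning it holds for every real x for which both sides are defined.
Claim: tanh(x) = sinh(x)/cosh(x).
Reasoning: tanh(x) is defined as sinh(x)/cosh(x) = (e^x - e^-x)/(e^x + e^-x); cosh(x) ≥ 1 is never zero, so this holds for every real x.
So the two sides agree for every real x for which both sides are defined.

Conclusion: Yes, this is an identity.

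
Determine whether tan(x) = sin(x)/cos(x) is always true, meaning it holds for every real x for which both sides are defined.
Yes, this is an identity.

Claim: tan(x) = sin(x)/cos(x).
Reasoning: For an angle x whose terminal point on the unit circle is (cos x, sin x), tan(x) is defined as the ratio (second coordinate)/(first coordinate) = sin(x)/cos(x), wherever cos(x) ≠ 0.
So the two sides agree for every real x for which both sides are defined.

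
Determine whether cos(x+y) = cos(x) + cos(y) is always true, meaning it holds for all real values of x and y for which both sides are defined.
No, this is NOT an identity.

Claim: cos(x+y) = cos(x) + cos(y).
Test a specific point where both sides are defined: x = -π/6, y = -π/2.
LHS = cos(x+y) ≈ -0.5000
RHS = cos(x) + cos(y) ≈ 0.8660
Since -0.5000 ≠ 0.8660, the equation fails at this point, so it cannot hold for all real values of x and y for which both sides are defined.
The correct expansion is cos(x+y) = cos(x)cos(y) - sin(x)sin(y); cosine is not additive.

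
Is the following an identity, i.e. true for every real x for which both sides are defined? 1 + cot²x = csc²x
Claim: 1 + cot²x = csc²x.
Reasoning: Start from sin²x + cos²x = 1 and divide every term by sin²x (allowed wherever cot x and csc x are defined): 1 + cot²x = 1/sin²x = csc²x.
So the two sides agree for every real x for which both sides are defined.

Conclusion: Yes, this is an identity.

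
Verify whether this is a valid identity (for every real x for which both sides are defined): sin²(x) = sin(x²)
No, this is NOT an identity.

Claim: sin²(x) = sin(x²).
Test a specific point where both sides are defined: x = 3π/4.
LHS = sin²(x) ≈ 0.5000
RHS = sin(x²) ≈ -0.6680
Since 0.5000 ≠ -0.6680, the equation fails at this point, so it cannot hold for every real x for which both sides are defined.
sin²(x) means (sin x)², squaring the output; sin(x²) squares the input. These are different functions.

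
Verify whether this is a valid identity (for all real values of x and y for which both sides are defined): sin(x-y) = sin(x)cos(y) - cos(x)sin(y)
Yes, this is an identity.

Claim: sin(x-y) = sin(x)cos(y) - cos(x)sin(y).
Reasoning: Replace y by -y in sin(x+y) = sin(x)cos(y) + cos(x)sin(y) and use cos(-y) = cos(y), sin(-y) = -sin(y): sin(x-y) = sin(x)cos(y) - cos(x)sin(y).
So the two sides agree for all real values of x and y for which both sides are defined.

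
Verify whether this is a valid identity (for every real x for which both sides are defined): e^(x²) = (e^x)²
No, this is NOT an identity.

Claim: e^(x²) = (e^x)².
Test a specific point where both sides are defined: x = 3.
LHS = e^(x²) ≈ 8103.0839
RHS = (e^x)² ≈ 403.4288
Since 8103.0839 ≠ 403.4288, the equation fails at this point, so it cannot hold for every real x for which both sides are defined.
(e^x)² = e^(2x), and 2x ≠ x² in general.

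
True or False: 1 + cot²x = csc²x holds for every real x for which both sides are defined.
True.

Claim: 1 + cot²x = csc²x.
Reasoning: Start from sin²x + cos²x = 1 and divide every term by sin²x (allowed wherever cot x and csc x are defined): 1 + cot²x = 1/sin²x = csc²x.
So the two sides agree for every real x for which both sides are defined.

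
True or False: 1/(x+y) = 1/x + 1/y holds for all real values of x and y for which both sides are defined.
False.

Claim: 1/(x+y) = 1/x + 1/y.
Test a specific point where both sides are defined: x = -2, y = 1/2.
LHS = 1/(x+y) ≈ -0.6667
RHS = 1/x + 1/y ≈ 1.5000
Since -0.6667 ≠ 1.5000, the equation fails at this point, so it cannot hold for all real values of x and y for which both sides are defined.
1/x + 1/y = (x+y)/(xy), which is not 1/(x+y).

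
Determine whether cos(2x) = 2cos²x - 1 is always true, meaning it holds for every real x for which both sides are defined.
Claim: cos(2x) = 2cos²x - 1.
Reasoning: cos(2x) = cos²x - sin²x. Replace sin²x by 1 - cos²x: cos²x - (1 - cos²x) = 2cos²x - 1.
So the two sides agree for every real x for which both sides are defined.

Conclusion: Yes, this is an identity.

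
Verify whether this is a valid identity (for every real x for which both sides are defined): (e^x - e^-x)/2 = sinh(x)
Claim: (e^x - e^-x)/2 = sinh(x).
Reasoning: This is exactly the definition of the hyperbolic sine: sinh(x) := (e^x - e^-x)/2.
So the two sides agree for every real x for which both sides are defined.

Conclusion: Yes, this is an identity.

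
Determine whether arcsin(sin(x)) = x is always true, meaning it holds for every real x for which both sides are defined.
No, this is NOT an identity.

Claim: arcsin(sin(x)) = x.
Test a specific point where both sides are defined: x = π.
LHS = arcsin(sin(x)) ≈ 0.0000
RHS = x ≈ 3.1416
Since 0.0000 ≠ 3.1416, the equation fails at this point, so it cannot hold for every real x for which both sides are defined.
arcsin only returns values in [-π/2, π/2], so arcsin(sin(x)) = x holds only for x in that interval, not for all real x.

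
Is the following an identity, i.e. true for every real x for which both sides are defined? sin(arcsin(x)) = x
Claim: sin(arcsin(x)) = x.
Reasoning: For -1 ≤ x ≤ 1 (where arcsin is defined), arcsin(x) is by definition an angle whose sine equals x. Taking the sine of that angle returns x. (Note the other order, arcsin(sin x) = x, is NOT an identity.)
So the two sides agree for every real x for which both sides are defined.

Conclusion: Yes, this is an identity.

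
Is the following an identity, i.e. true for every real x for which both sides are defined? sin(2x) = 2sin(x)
Claim: sin(2x) = 2sin(x).
Test a specific point where both sides are defined: x = π/3.
LHS = sin(2x) ≈ 0.8660
RHS = 2sin(x) ≈ 1.7321
Since 0.8660 ≠ 1.7321, the equation fails at this point, so it cannot hold for every real x for which both sides are defined.
The correct double-angle formula is sin(2x) = 2sin(x)cos(x).

Conclusion: No, this is NOT an identity.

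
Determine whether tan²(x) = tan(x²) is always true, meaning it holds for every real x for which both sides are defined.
No, this is NOT an identity.

Claim: tan²(x) = tan(x²).
Test a specific point where both sides are defined: x = π.
LHS = tan²(x) ≈ 0.0000
RHS = tan(x²) ≈ 0.4767
Since 0.0000 ≠ 0.4767, the equation fails at this point, so it cannot hold for every real x for which both sides are defined.
tan²(x) means (tan x)², squaring the output; tan(x²) squares the input. These are different functions.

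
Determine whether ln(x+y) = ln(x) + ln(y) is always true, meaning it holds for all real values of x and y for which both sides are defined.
No, this is NOT an identity.

Claim: ln(x+y) = ln(x) + ln(y).
Test a specific point where both sides are defined: x = 3, y = 1/2.
LHS = ln(x+y) ≈ 1.2528
RHS = ln(x) + ln(y) ≈ 0.4055
Since 1.2528 ≠ 0.4055, the equation fails at this point, so it cannot hold for all real values of x and y for which both sides are defined.
ln(x) + ln(y) = ln(xy), not ln(x+y).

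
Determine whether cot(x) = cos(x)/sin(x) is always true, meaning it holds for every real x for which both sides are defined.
Yes, this is an identity.

Claim: cot(x) = cos(x)/sin(x).
Reasoning: cot(x) is defined as 1/tan(x) = 1/(sin(x)/cos(x)) = cos(x)/sin(x), wherever sin(x) ≠ 0.
So the two sides agree for every real x for which both sides are defined.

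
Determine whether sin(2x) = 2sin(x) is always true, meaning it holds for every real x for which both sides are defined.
No, this is NOT an identity.

Claim: sin(2x) = 2sin(x).
Test a specific point where both sides are defined: x = -π/2.
LHS = sin(2x) ≈ 0.0000
RHS = 2sin(x) ≈ -2.0000
Since 0.0000 ≠ -2.0000, the equation fails at this point, so it cannot hold for every real x for which both sides are defined.
The correct double-angle formula is sin(2x) = 2sin(x)cos(x).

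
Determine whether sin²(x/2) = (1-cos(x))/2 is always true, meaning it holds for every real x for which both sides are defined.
Yes, this is an identity.

Claim: sin²(x/2) = (1-cos(x))/2.
Reasoning: Use cos(2θ) = 1 - 2sin²θ with θ = x/2: cos(x) = 1 - 2sin²(x/2). Solving for sin²(x/2) gives (1 - cos(x))/2.
So the two sides agree for every real x for which both sides are defined.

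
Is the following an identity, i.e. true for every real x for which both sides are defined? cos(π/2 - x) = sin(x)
Claim: cos(π/2 - x) = sin(x).
Reasoning: Use cos(u - v) = cos(u)cos(v) + sin(u)sin(v) with u = π/2, v = x: cos(π/2)cos(x) + sin(π/2)sin(x) = 0·cos(x) + 1·sin(x) = sin(x).
So the two sides agree for every real x for which both sides are defined.

Conclusion: Yes, this is an identity.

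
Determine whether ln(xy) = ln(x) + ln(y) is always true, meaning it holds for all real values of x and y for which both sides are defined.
Claim: ln(xy) = ln(x) + ln(y).
Reasoning: Both sides are simultaneously defined only when x, y > 0. Write x = e^p, y = e^q (p = ln x, q = ln y). Then xy = e^p · e^q = e^(p+q), so ln(xy) = p + q = ln(x) + ln(y).
So the two sides agree for all real values of x and y for which both sides are defined.

Conclusion: Yes, this is an identity.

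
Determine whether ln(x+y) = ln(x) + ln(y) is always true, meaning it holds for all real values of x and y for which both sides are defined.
No, this is NOT an identity.

Claim: ln(x+y) = ln(x) + ln(y).
Test a specific point where both sides are defined: x = 4, y = 5.
LHS = ln(x+y) ≈ 2.1972
RHS = ln(x) + ln(y) ≈ 2.9957
Since 2.1972 ≠ 2.9957, the equation fails at this point, so it cannot hold for all real values of x and y for which both sides are defined.
ln(x) + ln(y) = ln(xy), not ln(x+y).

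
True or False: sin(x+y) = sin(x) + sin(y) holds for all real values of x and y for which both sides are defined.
False.

Claim: sin(x+y) = sin(x) + sin(y).
Test a specific point where both sides are defined: x = 2π/3, y = -π/6.
LHS = sin(x+y) ≈ 1.0000
RHS = sin(x) + sin(y) ≈ 0.3660
Since 1.0000 ≠ 0.3660, the equation fails at this point, so it cannot hold for all real values of x and y for which both sides are defined.
The correct expansion is sin(x+y) = sin(x)cos(y) + cos(x)sin(y); sine is not additive.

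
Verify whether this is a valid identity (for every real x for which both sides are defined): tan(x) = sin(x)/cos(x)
Claim: tan(x) = sin(x)/cos(x).
Reasoning: For an angle x whose terminal point on the unit circle is (cos x, sin x), tan(x) is defined as the ratio (second coordinate)/(first coordinate) = sin(x)/cos(x), wherever cos(x) ≠ 0.
So the two sides agree for every real x for which both sides are defined.

Conclusion: Yes, this is an identity.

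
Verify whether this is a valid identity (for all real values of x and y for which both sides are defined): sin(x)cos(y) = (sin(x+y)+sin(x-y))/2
Yes, this is an identity.

Claim: sin(x)cos(y) = (sin(x+y)+sin(x-y))/2.
Reasoning: sin(x+y) = sin(x)cos(y) + cos(x)sin(y) and sin(x-y) = sin(x)cos(y) - cos(x)sin(y). Adding, sin(x+y) + sin(x-y) = 2sin(x)cos(y); divide by 2.
So the two sides agree for all real values of x and y for which both sides are defined.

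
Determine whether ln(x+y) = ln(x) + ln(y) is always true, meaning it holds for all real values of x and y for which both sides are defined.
Claim: ln(x+y) = ln(x) + ln(y).
Test a specific point where both sides are defined: x = 5, y = 4.
LHS = ln(x+y) ≈ 2.1972
RHS = ln(x) + ln(y) ≈ 2.9957
Since 2.1972 ≠ 2.9957, the equation fails at this point, so it cannot hold for all real values of x and y for which both sides are defined.
ln(x) + ln(y) = ln(xy), not ln(x+y).

Conclusion: No, this is NOT an identity.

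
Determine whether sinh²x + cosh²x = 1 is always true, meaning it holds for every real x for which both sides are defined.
No, this is NOT an identity.

Claim: sinh²x + cosh²x = 1.
Test a specific point where both sides are defined: x = -2.
LHS = sinh²x + cosh²x ≈ 27.3082
RHS = 1 ≈ 1.0000
Since 27.3082 ≠ 1.0000, the equation fails at this point, so it cannot hold for every real x for which both sides are defined.
The correct hyperbolic identity is cosh²x - sinh²x = 1 (a difference); the sum sinh²x + cosh²x equals cosh(2x).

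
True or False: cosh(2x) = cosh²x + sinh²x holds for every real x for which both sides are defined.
Claim: cosh(2x) = cosh²x + sinh²x.
Reasoning: cosh²x = (e^(2x) + 2 + e^(-2x))/4 and sinh²x = (e^(2x) - 2 + e^(-2x))/4. Adding gives (2e^(2x) + 2e^(-2x))/4 = (e^(2x) + e^(-2x))/2 = cosh(2x).
So the two sides agree for every real x for which both sides are defined.

Conclusion: True.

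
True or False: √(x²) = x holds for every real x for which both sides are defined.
Claim: √(x²) = x.
Test a specific point where both sides are defined: x = -2.
LHS = √(x²) ≈ 2.0000
RHS = x ≈ -2.0000
Since 2.0000 ≠ -2.0000, the equation fails at this point, so it cannot hold for every real x for which both sides are defined.
√(x²) = |x|, which differs from x whenever x < 0 (both sides are defined for every real x).

Conclusion: False.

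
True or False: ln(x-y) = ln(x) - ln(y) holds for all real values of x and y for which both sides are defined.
Claim: ln(x-y) = ln(x) - ln(y).
Test a specific point where both sides are defined: x = 5, y = 2.
LHS = ln(x-y) ≈ 1.0986
RHS = ln(x) - ln(y) ≈ 0.9163
Since 1.0986 ≠ 0.9163, the equation fails at this point, so it cannot hold for all real values of x and y for which both sides are defined.
ln(x) - ln(y) = ln(x/y), not ln(x-y).

Conclusion: False.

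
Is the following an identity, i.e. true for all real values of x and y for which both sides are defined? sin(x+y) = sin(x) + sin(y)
Claim: sin(x+y) = sin(x) + sin(y).
Test a specific point where both sides are defined: x = -π/3, y = π/4.
LHS = sin(x+y) ≈ -0.2588
RHS = sin(x) + sin(y) ≈ -0.1589
Since -0.2588 ≠ -0.1589, the equation fails at this point, so it cannot hold for all real values of x and y for which both sides are defined.
The correct expansion is sin(x+y) = sin(x)cos(y) + cos(x)sin(y); sine is not additive.

Conclusion: No, this is NOT an identity.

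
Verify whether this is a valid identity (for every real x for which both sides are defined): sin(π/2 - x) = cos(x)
Yes, this is an identity.

Claim: sin(π/2 - x) = cos(x).
Reasoning: Use sin(u - v) = sin(u)cos(v) - cos(u)sin(v) with u = π/2, v = x: sin(π/2)cos(x) - cos(π/2)sin(x) = 1·cos(x) - 0·sin(x) = cos(x).
So the two sides agree for every real x for which both sides are defined.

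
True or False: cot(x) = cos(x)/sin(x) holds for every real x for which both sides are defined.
True.

Claim: cot(x) = cos(x)/sin(x).
Reasoning: cot(x) is defined as 1/tan(x) = 1/(sin(x)/cos(x)) = cos(x)/sin(x), wherever sin(x) ≠ 0.
So the two sides agree for every real x for which both sides are defined.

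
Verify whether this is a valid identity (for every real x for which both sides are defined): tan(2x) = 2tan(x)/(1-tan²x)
Yes, this is an identity.

Claim: tan(2x) = 2tan(x)/(1-tan²x).
Reasoning: tan(2x) = sin(2x)/cos(2x) = 2sin(x)cos(x) / (cos²x - sin²x). Divide numerator and denominator by cos²x: 2tan(x) / (1 - tan²x).
So the two sides agree for every real x for which both sides are defined.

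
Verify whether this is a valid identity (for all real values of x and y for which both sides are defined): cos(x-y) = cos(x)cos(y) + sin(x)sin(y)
Claim: cos(x-y) = cos(x)cos(y) + sin(x)sin(y).
Reasoning: Replace y by -y in cos(x+y) = cos(x)cos(y) - sin(x)sin(y) and use cos(-y) = cos(y), sin(-y) = -sin(y): cos(x-y) = cos(x)cos(y) + sin(x)sin(y).
So the two sides agree for all real values of x and y for which both sides are defined.

Conclusion: Yes, this is an identity.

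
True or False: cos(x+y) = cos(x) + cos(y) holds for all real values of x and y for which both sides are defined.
False.

Claim: cos(x+y) = cos(x) + cos(y).
Test a specific point where both sides are defined: x = π/6, y = π/3.
LHS = cos(x+y) ≈ 0.0000
RHS = cos(x) + cos(y) ≈ 1.3660
Since 0.0000 ≠ 1.3660, the equation fails at this point, so it cannot hold for all real values of x and y for which both sides are defined.
The correct expansion is cos(x+y) = cos(x)cos(y) - sin(x)sin(y); cosine is not additive.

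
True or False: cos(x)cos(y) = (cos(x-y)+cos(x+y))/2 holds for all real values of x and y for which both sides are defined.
Claim: cos(x)cos(y) = (cos(x-y)+cos(x+y))/2.
Reasoning: cos(x-y) = cos(x)cos(y) + sin(x)sin(y) and cos(x+y) = cos(x)cos(y) - sin(x)sin(y). Adding, cos(x-y) + cos(x+y) = 2cos(x)cos(y); divide by 2.
So the two sides agree for all real values of x and y for which both sides are defined.

Conclusion: True.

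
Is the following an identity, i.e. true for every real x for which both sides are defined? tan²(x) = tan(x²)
Claim: tan²(x) = tan(x²).
Test a specific point where both sides are defined: x = π/3.
LHS = tan²(x) ≈ 3.0000
RHS = tan(x²) ≈ 1.9485
Since 3.0000 ≠ 1.9485, the equation fails at this point, so it cannot hold for every real x for which both sides are defined.
tan²(x) means (tan x)², squaring the output; tan(x²) squares the input. These are different functions.

Conclusion: No, this is NOT an identity.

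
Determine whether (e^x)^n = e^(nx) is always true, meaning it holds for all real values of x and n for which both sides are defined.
Claim: (e^x)^n = e^(nx).
Reasoning: e^x is a positive real number, and for a positive base B and real exponent n, B^n = e^(n·ln B). With B = e^x, ln B = x, so (e^x)^n = e^(n·x).
So the two sides agree for all real values of x and n for which both sides are defined.

Conclusion: Yes, this is an identity.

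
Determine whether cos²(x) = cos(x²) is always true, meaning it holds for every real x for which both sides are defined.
Claim: cos²(x) = cos(x²).
Test a specific point where both sides are defined: x = 3π/4.
LHS = cos²(x) ≈ 0.5000
RHS = cos(x²) ≈ 0.7442
Since 0.5000 ≠ 0.7442, the equation fails at this point, so it cannot hold for every real x for which both sides are defined.
cos²(x) means (cos x)², squaring the output; cos(x²) squares the input. These are different functions.

Conclusion: No, this is NOT an identity.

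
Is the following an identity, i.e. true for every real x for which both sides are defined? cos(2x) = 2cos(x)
No, this is NOT an identity.

Claim: cos(2x) = 2cos(x).
Test a specific point where both sides are defined: x = π/6.
LHS = cos(2x) ≈ 0.5000
RHS = 2cos(x) ≈ 1.7321
Since 0.5000 ≠ 1.7321, the equation fails at this point, so it cannot hold for every real x for which both sides are defined.
The correct double-angle formula is cos(2x) = cos²x - sin²x.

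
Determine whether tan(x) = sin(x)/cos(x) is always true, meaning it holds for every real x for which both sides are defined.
Yes, this is an identity.

Claim: tan(x) = sin(x)/cos(x).
Reasoning: For an angle x whose terminal point on the unit circle is (cos x, sin x), tan(x) is defined as the ratio (second coordinate)/(first coordinate) = sin(x)/cos(x), wherever cos(x) ≠ 0.
So the two sides agree for every real x for which both sides are defined.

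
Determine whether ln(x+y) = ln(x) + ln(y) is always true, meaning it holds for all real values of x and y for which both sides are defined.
Claim: ln(x+y) = ln(x) + ln(y).
Test a specific point where both sides are defined: x = 1, y = 3/2.
LHS = ln(x+y) ≈ 0.9163
RHS = ln(x) + ln(y) ≈ 0.4055
Since 0.9163 ≠ 0.4055, the equation fails at this point, so it cannot hold for all real values of x and y for which both sides are defined.
ln(x) + ln(y) = ln(xy), not ln(x+y).

Conclusion: No, this is NOT an identity.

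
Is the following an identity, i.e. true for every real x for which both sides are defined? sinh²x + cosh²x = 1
Claim: sinh²x + cosh²x = 1.
Test a specific point where both sides are defined: x = -3.
LHS = sinh²x + cosh²x ≈ 201.7156
RHS = 1 ≈ 1.0000
Since 201.7156 ≠ 1.0000, the equation fails at this point, so it cannot hold for every real x for which both sides are defined.
The correct hyperbolic identity is cosh²x - sinh²x = 1 (a difference); the sum sinh²x + cosh²x equals cosh(2x).

Conclusion: No, this is NOT an identity.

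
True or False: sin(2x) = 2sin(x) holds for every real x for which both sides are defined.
Claim: sin(2x) = 2sin(x).
Test a specific point where both sides are defined: x = -π/3.
LHS = sin(2x) ≈ -0.8660
RHS = 2sin(x) ≈ -1.7321
Since -0.8660 ≠ -1.7321, the equation fails at this point, so it cannot hold for every real x for which both sides are defined.
The correct double-angle formula is sin(2x) = 2sin(x)cos(x).

Conclusion: False.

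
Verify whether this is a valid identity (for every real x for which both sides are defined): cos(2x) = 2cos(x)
No, this is NOT an identity.

Claim: cos(2x) = 2cos(x).
Test a specific point where both sides are defined: x = -π/6.
LHS = cos(2x) ≈ 0.5000
RHS = 2cos(x) ≈ 1.7321
Since 0.5000 ≠ 1.7321, the equation fails at this point, so it cannot hold for every real x for which both sides are defined.
The correct double-angle formula is cos(2x) = cos²x - sin²x.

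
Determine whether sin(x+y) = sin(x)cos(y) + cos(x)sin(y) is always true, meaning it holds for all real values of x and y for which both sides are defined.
Claim: sin(x+y) = sin(x)cos(y) + cos(x)sin(y).
Reasoning: By Euler's formula e^(i(x+y)) = e^(ix)·e^(iy) = (cos x + i·sin x)(cos y + i·sin y). The imaginary part of the left side is sin(x+y); the imaginary part of the product is sin(x)cos(y) + cos(x)sin(y).
So the two sides agree for all real values of x and y for which both sides are defined.

Conclusion: Yes, this is an identity.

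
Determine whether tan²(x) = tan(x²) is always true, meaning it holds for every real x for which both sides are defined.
Claim: tan²(x) = tan(x²).
Test a specific point where both sides are defined: x = π/4.
LHS = tan²(x) ≈ 1.0000
RHS = tan(x²) ≈ 0.7092
Since 1.0000 ≠ 0.7092, the equation fails at this point, so it cannot hold for every real x for which both sides are defined.
tan²(x) means (tan x)², squaring the output; tan(x²) squares the input. These are different functions.

Conclusion: No, this is NOT an identity.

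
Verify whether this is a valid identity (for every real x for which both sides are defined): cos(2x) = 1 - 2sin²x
Claim: cos(2x) = 1 - 2sin²x.
Reasoning: cos(2x) = cos²x - sin²x. Replace cos²x by 1 - sin²x: (1 - sin²x) - sin²x = 1 - 2sin²x.
So the two sides agree for every real x for which both sides are defined.

Conclusion: Yes, this is an identity.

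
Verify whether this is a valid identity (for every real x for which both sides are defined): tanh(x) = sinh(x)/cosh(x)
Claim: tanh(x) = sinh(x)/cosh(x).
Reasoning: tanh(x) is defined as sinh(x)/cosh(x) = (e^x - e^-x)/(e^x + e^-x); cosh(x) ≥ 1 is never zero, so this holds for every real x.
So the two sides agree for every real x for which both sides are defined.

Conclusion: Yes, this is an identity.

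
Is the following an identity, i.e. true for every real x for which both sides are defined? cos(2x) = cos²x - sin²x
Claim: cos(2x) = cos²x - sin²x.
Reasoning: Put y = x in the addition formula cos(x+y) = cos(x)cos(y) - sin(x)sin(y): cos(2x) = cos²x - sin²x.
So the two sides agree for every real x for which both sides are defined.

Conclusion: Yes, this is an identity.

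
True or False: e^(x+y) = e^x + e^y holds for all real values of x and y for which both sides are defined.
Claim: e^(x+y) = e^x + e^y.
Test a specific point where both sides are defined: x = 1/2, y = -3.
LHS = e^(x+y) ≈ 0.0821
RHS = e^x + e^y ≈ 1.6985
Since 0.0821 ≠ 1.6985, the equation fails at this point, so it cannot hold for all real values of x and y for which both sides are defined.
The correct rule is e^(x+y) = e^x · e^y (a product, not a sum).

Conclusion: False.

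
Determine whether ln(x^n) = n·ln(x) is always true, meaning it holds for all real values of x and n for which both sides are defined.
Yes, this is an identity.

Claim: ln(x^n) = n·ln(x).
Reasoning: The right side requires x > 0. For x > 0, x^n = (e^(ln x))^n = e^(n·ln x), so taking ln of both sides gives ln(x^n) = n·ln(x).
So the two sides agree for all real values of x and n for which both sides are defined.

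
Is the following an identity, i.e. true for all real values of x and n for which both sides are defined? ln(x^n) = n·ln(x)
Yes, this is an identity.

Claim: ln(x^n) = n·ln(x).
Reasoning: The right side requires x > 0. For x > 0, x^n = (e^(ln x))^n = e^(n·ln x), so taking ln of both sides gives ln(x^n) = n·ln(x).
So the two sides agree for all real values of x and n for which both sides are defined.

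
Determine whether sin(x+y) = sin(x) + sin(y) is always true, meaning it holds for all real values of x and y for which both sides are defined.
Claim: sin(x+y) = sin(x) + sin(y).
Test a specific point where both sides are defined: x = π/6, y = π/2.
LHS = sin(x+y) ≈ 0.8660
RHS = sin(x) + sin(y) ≈ 1.5000
Since 0.8660 ≠ 1.5000, the equation fails at this point, so it cannot hold for all real values of x and y for which both sides are defined.
The correct expansion is sin(x+y) = sin(x)cos(y) + cos(x)sin(y); sine is not additive.

Conclusion: No, this is NOT an identity.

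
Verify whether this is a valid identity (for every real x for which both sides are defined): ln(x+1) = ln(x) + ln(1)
Claim: ln(x+1) = ln(x) + ln(1).
Test a specific point where both sides are defined: x = 3.
LHS = ln(x+1) ≈ 1.3863
RHS = ln(x) + ln(1) ≈ 1.0986
Since 1.3863 ≠ 1.0986, the equation fails at this point, so it cannot hold for every real x for which both sides are defined.
ln(1) = 0, so the right side is just ln(x), which differs from ln(x+1).

Conclusion: No, this is NOT an identity.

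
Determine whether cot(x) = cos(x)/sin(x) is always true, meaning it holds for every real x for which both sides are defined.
Claim: cot(x) = cos(x)/sin(x).
Reasoning: cot(x) is defined as 1/tan(x) = 1/(sin(x)/cos(x)) = cos(x)/sin(x), wherever sin(x) ≠ 0.
So the two sides agree for every real x for which both sides are defined.

Conclusion: Yes, this is an identity.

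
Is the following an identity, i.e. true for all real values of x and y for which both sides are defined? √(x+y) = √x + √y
Claim: √(x+y) = √x + √y.
Test a specific point where both sides are defined: x = 3, y = 3/2.
LHS = √(x+y) ≈ 2.1213
RHS = √x + √y ≈ 2.9568
Since 2.1213 ≠ 2.9568, the equation fails at this point, so it cannot hold for all real values of x and y for which both sides are defined.
Squaring the right side gives x + 2√(xy) + y, not x + y.

Conclusion: No, this is NOT an identity.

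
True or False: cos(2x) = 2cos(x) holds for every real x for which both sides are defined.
False.

Claim: cos(2x) = 2cos(x).
Test a specific point where both sides are defined: x = -π/2.
LHS = cos(2x) ≈ -1.0000
RHS = 2cos(x) ≈ 0.0000
Since -1.0000 ≠ 0.0000, the equation fails at this point, so it cannot hold for every real x for which both sides are defined.
The correct double-angle formula is cos(2x) = cos²x - sin²x.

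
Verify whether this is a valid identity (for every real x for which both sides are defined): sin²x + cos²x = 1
Yes, this is an identity.

Claim: sin²x + cos²x = 1.
Reasoning: The point (cos x, sin x) lies on the unit circle X² + Y² = 1, so cos²x + sin²x = 1 for every real x.
So the two sides agree for every real x for which both sides are defined.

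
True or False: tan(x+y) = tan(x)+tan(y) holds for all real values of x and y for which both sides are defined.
False.

Claim: tan(x+y) = tan(x)+tan(y).
Test a specific point where both sides are defined: x = 3π/4, y = -π/6.
LHS = tan(x+y) ≈ -3.7321
RHS = tan(x)+tan(y) ≈ -1.5774
Since -3.7321 ≠ -1.5774, the equation fails at this point, so it cannot hold for all real values of x and y for which both sides are defined.
The correct formula is tan(x+y) = (tan(x) + tan(y))/(1 - tan(x)tan(y)).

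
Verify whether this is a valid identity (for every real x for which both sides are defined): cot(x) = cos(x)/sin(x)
Claim: cot(x) = cos(x)/sin(x).
Reasoning: cot(x) is defined as 1/tan(x) = 1/(sin(x)/cos(x)) = cos(x)/sin(x), wherever sin(x) ≠ 0.
So the two sides agree for every real x for which both sides are defined.

Conclusion: Yes, this is an identity.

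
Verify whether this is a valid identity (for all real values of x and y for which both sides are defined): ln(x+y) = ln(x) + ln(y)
No, this is NOT an identity.

Claim: ln(x+y) = ln(x) + ln(y).
Test a specific point where both sides are defined: x = 2, y = 5.
LHS = ln(x+y) ≈ 1.9459
RHS = ln(x) + ln(y) ≈ 2.3026
Since 1.9459 ≠ 2.3026, the equation fails at this point, so it cannot hold for all real values of x and y for which both sides are defined.
ln(x) + ln(y) = ln(xy), not ln(x+y).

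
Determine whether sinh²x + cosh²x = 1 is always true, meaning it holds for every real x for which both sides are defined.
No, this is NOT an identity.

Claim: sinh²x + cosh²x = 1.
Test a specific point where both sides are defined: x = -1.
LHS = sinh²x + cosh²x ≈ 3.7622
RHS = 1 ≈ 1.0000
Since 3.7622 ≠ 1.0000, the equation fails at this point, so it cannot hold for every real x for which both sides are defined.
The correct hyperbolic identity is cosh²x - sinh²x = 1 (a difference); the sum sinh²x + cosh²x equals cosh(2x).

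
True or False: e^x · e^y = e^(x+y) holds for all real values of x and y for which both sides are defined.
Claim: e^x · e^y = e^(x+y).
Reasoning: This is the law of exponents for a common base: multiplying powers adds exponents. E.g. from the series, (Σ x^j/j!)(Σ y^k/k!) = Σ_m (Σ_{j+k=m} x^j y^k/(j!k!)) = Σ_m (x+y)^m/m! by the binomial theorem.
So the two sides agree for all real values of x and y for which both sides are defined.

Conclusion: True.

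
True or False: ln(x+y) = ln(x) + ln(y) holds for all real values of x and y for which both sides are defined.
Claim: ln(x+y) = ln(x) + ln(y).
Test a specific point where both sides are defined: x = 1, y = 2.
LHS = ln(x+y) ≈ 1.0986
RHS = ln(x) + ln(y) ≈ 0.6931
Since 1.0986 ≠ 0.6931, the equation fails at this point, so it cannot hold for all real values of x and y for which both sides are defined.
ln(x) + ln(y) = ln(xy), not ln(x+y).

Conclusion: False.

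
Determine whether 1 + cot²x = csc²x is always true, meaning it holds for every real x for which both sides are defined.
Yes, this is an identity.

Claim: 1 + cot²x = csc²x.
Reasoning: Start from sin²x + cos²x = 1 and divide every term by sin²x (allowed wherever cot x and csc x are defined): 1 + cot²x = 1/sin²x = csc²x.
So the two sides agree for every real x for which both sides are defined.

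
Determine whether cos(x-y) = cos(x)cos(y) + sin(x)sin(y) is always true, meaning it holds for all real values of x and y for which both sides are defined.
Yes, this is an identity.

Claim: cos(x-y) = cos(x)cos(y) + sin(x)sin(y).
Reasoning: Replace y by -y in cos(x+y) = cos(x)cos(y) - sin(x)sin(y) and use cos(-y) = cos(y), sin(-y) = -sin(y): cos(x-y) = cos(x)cos(y) + sin(x)sin(y).
So the two sides agree for all real values of x and y for which both sides are defined.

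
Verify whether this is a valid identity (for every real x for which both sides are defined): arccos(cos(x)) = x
Claim: arccos(cos(x)) = x.
Test a specific point where both sides are defined: x = -π/2.
LHS = arccos(cos(x)) ≈ 1.5708
RHS = x ≈ -1.5708
Since 1.5708 ≠ -1.5708, the equation fails at this point, so it cannot hold for every real x for which both sides are defined.
arccos only returns values in [0, π], so arccos(cos(x)) = x holds only for x in that interval, not for all real x.

Conclusion: No, this is NOT an identity.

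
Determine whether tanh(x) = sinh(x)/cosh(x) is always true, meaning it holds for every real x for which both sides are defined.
Yes, this is an identity.

Claim: tanh(x) = sinh(x)/cosh(x).
Reasoning: tanh(x) is defined as sinh(x)/cosh(x) = (e^x - e^-x)/(e^x + e^-x); cosh(x) ≥ 1 is never zero, so this holds for every real x.
So the two sides agree for every real x for which both sides are defined.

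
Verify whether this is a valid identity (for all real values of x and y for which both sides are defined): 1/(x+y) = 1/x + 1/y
No, this is NOT an identity.

Claim: 1/(x+y) = 1/x + 1/y.
Test a specific point where both sides are defined: x = 4, y = -1.
LHS = 1/(x+y) ≈ 0.3333
RHS = 1/x + 1/y ≈ -0.7500
Since 0.3333 ≠ -0.7500, the equation fails at this point, so it cannot hold for all real values of x and y for which both sides are defined.
1/x + 1/y = (x+y)/(xy), which is not 1/(x+y).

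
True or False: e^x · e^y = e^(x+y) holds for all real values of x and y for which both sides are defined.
Claim: e^x · e^y = e^(x+y).
Reasoning: This is the law of exponents for a common base: multiplying powers adds exponents. E.g. from the series, (Σ x^j/j!)(Σ y^k/k!) = Σ_m (Σ_{j+k=m} x^j y^k/(j!k!)) = Σ_m (x+y)^m/m! by the binomial theorem.
So the two sides agree for all real values of x and y for which both sides are defined.

Conclusion: True.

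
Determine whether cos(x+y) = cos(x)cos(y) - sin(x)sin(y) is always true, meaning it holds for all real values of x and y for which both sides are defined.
Claim: cos(x+y) = cos(x)cos(y) - sin(x)sin(y).
Reasoning: By Euler's formula e^(i(x+y)) = e^(ix)·e^(iy) = (cos x + i·sin x)(cos y + i·sin y). The real part of the left side is cos(x+y); the real part of the product is cos(x)cos(y) - sin(x)sin(y) (since i·i = -1).
So the two sides agree for all real values of x and y for which both sides are defined.

Conclusion: Yes, this is an identity.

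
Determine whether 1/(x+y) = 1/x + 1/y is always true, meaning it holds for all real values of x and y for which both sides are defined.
No, this is NOT an identity.

Claim: 1/(x+y) = 1/x + 1/y.
Test a specific point where both sides are defined: x = 4, y = 3.
LHS = 1/(x+y) ≈ 0.1429
RHS = 1/x + 1/y ≈ 0.5833
Since 0.1429 ≠ 0.5833, the equation fails at this point, so it cannot hold for all real values of x and y for which both sides are defined.
1/x + 1/y = (x+y)/(xy), which is not 1/(x+y).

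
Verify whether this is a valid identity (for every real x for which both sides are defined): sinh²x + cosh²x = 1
No, this is NOT an identity.

Claim: sinh²x + cosh²x = 1.
Test a specific point where both sides are defined: x = 1/2.
LHS = sinh²x + cosh²x ≈ 1.5431
RHS = 1 ≈ 1.0000
Since 1.5431 ≠ 1.0000, the equation fails at this point, so it cannot hold for every real x for which both sides are defined.
The correct hyperbolic identity is cosh²x - sinh²x = 1 (a difference); the sum sinh²x + cosh²x equals cosh(2x).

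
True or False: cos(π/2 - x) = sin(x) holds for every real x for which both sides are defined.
True.

Claim: cos(π/2 - x) = sin(x).
Reasoning: Use cos(u - v) = cos(u)cos(v) + sin(u)sin(v) with u = π/2, v = x: cos(π/2)cos(x) + sin(π/2)sin(x) = 0·cos(x) + 1·sin(x) = sin(x).
So the two sides agree for every real x for which both sides are defined.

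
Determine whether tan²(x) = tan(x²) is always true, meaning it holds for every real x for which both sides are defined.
No, this is NOT an identity.

Claim: tan²(x) = tan(x²).
Test a specific point where both sides are defined: x = 2π/3.
LHS = tan²(x) ≈ 3.0000
RHS = tan(x²) ≈ 2.9590
Since 3.0000 ≠ 2.9590, the equation fails at this point, so it cannot hold for every real x for which both sides are defined.
tan²(x) means (tan x)², squaring the output; tan(x²) squares the input. These are different functions.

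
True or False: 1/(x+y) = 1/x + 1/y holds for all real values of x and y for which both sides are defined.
False.

Claim: 1/(x+y) = 1/x + 1/y.
Test a specific point where both sides are defined: x = 4, y = 1.
LHS = 1/(x+y) ≈ 0.2000
RHS = 1/x + 1/y ≈ 1.2500
Since 0.2000 ≠ 1.2500, the equation fails at this point, so it cannot hold for all real values of x and y for which both sides are defined.
1/x + 1/y = (x+y)/(xy), which is not 1/(x+y).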